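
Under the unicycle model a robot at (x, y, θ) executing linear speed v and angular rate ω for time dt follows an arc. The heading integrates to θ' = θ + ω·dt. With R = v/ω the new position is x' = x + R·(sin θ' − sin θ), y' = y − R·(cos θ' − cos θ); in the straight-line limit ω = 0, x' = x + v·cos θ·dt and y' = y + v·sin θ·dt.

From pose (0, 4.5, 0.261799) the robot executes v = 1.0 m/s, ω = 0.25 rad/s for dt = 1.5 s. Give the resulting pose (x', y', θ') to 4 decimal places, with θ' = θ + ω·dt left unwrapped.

θ' = 0.2618 + 0.25·1.5 = 0.6368
R = v/ω = 1.0/0.25 = 4.0000
x' = 0 + 4.0000·(sin 0.6368 − sin 0.2618) = 1.3432
y' = 4.5 − 4.0000·(cos 0.6368 − cos 0.2618) = 5.1477

(1.3432, 5.1477, 0.6368)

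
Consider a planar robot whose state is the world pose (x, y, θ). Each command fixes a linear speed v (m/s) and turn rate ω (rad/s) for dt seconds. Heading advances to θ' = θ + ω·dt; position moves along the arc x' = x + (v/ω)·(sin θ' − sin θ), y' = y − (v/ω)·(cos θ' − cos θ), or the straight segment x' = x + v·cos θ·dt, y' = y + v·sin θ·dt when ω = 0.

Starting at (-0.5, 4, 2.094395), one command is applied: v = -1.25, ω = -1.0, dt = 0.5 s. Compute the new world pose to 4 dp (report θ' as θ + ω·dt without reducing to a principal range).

(-0.3329, 3.4045, 1.5944)

θ' = 2.0944 + -1.0·0.5 = 1.5944
R = v/ω = -1.25/-1.0 = 1.2500
x' = -0.5 + 1.2500·(sin 1.5944 − sin 2.0944) = -0.3329
y' = 4 − 1.2500·(cos 1.5944 − cos 2.0944) = 3.4045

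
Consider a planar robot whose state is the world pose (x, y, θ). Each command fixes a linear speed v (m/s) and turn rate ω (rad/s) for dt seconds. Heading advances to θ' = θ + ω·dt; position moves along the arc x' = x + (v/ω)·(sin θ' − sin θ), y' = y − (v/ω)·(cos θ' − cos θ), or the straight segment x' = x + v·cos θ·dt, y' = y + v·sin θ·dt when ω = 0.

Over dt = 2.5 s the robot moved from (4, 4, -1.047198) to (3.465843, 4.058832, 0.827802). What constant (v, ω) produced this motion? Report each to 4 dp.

Δθ = 0.827802 − -1.047198 = 1.875000
ω = Δθ/dt = 1.875000/2.5 = 0.7500
R = Δx/(sin θ' − sin θ) = -0.3333
v = R·ω = -0.3333·0.7500 = -0.2500

v = -0.2500, ω = 0.7500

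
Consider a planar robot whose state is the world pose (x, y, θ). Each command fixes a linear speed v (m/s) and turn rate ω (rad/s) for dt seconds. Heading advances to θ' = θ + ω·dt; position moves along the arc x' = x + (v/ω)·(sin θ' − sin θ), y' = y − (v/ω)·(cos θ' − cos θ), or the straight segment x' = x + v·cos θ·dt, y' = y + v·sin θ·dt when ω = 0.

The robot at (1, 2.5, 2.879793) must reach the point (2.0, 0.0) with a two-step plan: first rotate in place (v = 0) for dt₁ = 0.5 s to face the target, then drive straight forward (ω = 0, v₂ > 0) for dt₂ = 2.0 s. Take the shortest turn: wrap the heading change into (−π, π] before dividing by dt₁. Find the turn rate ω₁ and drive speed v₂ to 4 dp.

heading to target = atan2(0−2.5, 2−1) = -1.1903
Δθ = wrap(-1.1903 − 2.8798) = 2.2131; ω₁ = Δθ/dt₁ = 4.4262
distance = √((2−1)² + (0−2.5)²) = 2.6926; v₂ = distance/dt₂ = 1.3463

ω₁ = 4.4262, v₂ = 1.3463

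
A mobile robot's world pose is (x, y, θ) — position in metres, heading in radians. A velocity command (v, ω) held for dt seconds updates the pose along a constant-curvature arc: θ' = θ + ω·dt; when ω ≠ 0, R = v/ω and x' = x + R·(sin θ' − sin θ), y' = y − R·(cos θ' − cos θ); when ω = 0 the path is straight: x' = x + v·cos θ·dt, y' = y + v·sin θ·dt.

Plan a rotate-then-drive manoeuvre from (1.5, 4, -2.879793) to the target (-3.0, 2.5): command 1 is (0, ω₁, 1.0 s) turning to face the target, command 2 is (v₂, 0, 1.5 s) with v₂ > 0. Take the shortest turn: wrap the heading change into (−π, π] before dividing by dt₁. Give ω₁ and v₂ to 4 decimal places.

ω₁ = 0.0600, v₂ = 3.1623

heading to target = atan2(2.5−4, -3−1.5) = -2.8198
Δθ = wrap(-2.8198 − -2.8798) = 0.0600; ω₁ = Δθ/dt₁ = 0.0600
distance = √((-3−1.5)² + (2.5−4)²) = 4.7434; v₂ = distance/dt₂ = 3.1623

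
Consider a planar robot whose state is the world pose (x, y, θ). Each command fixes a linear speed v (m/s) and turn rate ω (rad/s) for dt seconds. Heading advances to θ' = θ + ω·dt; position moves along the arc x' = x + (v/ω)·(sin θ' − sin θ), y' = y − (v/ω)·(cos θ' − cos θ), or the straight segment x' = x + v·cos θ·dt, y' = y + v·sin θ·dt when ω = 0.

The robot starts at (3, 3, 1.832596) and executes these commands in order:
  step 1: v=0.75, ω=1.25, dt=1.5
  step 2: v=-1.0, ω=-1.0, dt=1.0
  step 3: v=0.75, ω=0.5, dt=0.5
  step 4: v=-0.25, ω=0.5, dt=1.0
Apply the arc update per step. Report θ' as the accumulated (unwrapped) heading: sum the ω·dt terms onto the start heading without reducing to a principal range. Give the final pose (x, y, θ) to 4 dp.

(2.9460, 3.5444, 3.4576)

step 1: θ'=3.7076 (R=0.6000) → pose (2.0987, 3.3511, 3.7076)
step 2: θ'=2.7076 (R=1.0000) → pose (3.0555, 3.4144, 2.7076)
step 3: θ'=2.9576 (R=1.5000) → pose (2.6991, 3.5281, 2.9576)
step 4: θ'=3.4576 (R=-0.5000) → pose (2.9460, 3.5444, 3.4576)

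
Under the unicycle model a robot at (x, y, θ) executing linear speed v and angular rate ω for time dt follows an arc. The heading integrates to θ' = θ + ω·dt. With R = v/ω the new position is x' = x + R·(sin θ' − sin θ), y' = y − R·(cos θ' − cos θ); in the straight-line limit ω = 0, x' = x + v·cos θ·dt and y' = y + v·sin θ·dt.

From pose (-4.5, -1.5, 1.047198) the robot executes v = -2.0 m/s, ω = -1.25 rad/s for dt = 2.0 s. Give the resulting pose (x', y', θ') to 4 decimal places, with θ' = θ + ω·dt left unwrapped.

θ' = 1.0472 + -1.25·2.0 = -1.4528
R = v/ω = -2.0/-1.25 = 1.6000
x' = -4.5 + 1.6000·(sin -1.4528 − sin 1.0472) = -7.4745
y' = -1.5 − 1.6000·(cos -1.4528 − cos 1.0472) = -0.8884

(-7.4745, -0.8884, -1.4528)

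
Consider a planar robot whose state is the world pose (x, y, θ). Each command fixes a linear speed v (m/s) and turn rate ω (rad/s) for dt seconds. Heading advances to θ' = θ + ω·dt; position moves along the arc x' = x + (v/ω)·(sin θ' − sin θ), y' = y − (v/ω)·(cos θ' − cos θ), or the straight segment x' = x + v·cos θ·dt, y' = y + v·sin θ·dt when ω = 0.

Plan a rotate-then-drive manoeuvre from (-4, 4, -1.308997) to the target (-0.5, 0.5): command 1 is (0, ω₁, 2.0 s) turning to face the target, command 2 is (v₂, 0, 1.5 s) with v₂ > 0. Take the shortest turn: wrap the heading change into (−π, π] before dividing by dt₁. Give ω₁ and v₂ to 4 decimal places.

ω₁ = 0.2618, v₂ = 3.2998

heading to target = atan2(0.5−4, -0.5−-4) = -0.7854
Δθ = wrap(-0.7854 − -1.3090) = 0.5236; ω₁ = Δθ/dt₁ = 0.2618
distance = √((-0.5−-4)² + (0.5−4)²) = 4.9497; v₂ = distance/dt₂ = 3.2998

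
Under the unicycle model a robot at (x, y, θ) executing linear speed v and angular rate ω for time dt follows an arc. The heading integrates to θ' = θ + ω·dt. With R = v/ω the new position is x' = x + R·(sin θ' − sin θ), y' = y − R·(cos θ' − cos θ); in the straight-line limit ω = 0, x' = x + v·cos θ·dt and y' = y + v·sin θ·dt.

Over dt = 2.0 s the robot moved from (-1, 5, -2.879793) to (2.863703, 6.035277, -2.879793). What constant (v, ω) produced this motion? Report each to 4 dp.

v = -2.0000, ω = 0.0000

Δθ = -2.879793 − -2.879793 = 0.000000
ω = Δθ/dt = 0.000000/2.0 = 0.0000
ω = 0 → v = (Δx·cos θ + Δy·sin θ)/dt = -2.0000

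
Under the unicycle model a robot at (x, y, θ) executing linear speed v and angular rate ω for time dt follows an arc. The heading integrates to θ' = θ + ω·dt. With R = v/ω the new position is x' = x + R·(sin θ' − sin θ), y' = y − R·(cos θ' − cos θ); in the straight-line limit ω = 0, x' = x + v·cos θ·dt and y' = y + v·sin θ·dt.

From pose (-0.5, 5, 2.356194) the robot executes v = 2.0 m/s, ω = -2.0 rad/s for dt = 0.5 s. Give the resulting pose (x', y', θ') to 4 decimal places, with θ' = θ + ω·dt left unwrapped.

(-0.7700, 5.9201, 1.3562)

θ' = 2.3562 + -2.0·0.5 = 1.3562
R = v/ω = 2.0/-2.0 = -1.0000
x' = -0.5 + -1.0000·(sin 1.3562 − sin 2.3562) = -0.7700
y' = 5 − -1.0000·(cos 1.3562 − cos 2.3562) = 5.9201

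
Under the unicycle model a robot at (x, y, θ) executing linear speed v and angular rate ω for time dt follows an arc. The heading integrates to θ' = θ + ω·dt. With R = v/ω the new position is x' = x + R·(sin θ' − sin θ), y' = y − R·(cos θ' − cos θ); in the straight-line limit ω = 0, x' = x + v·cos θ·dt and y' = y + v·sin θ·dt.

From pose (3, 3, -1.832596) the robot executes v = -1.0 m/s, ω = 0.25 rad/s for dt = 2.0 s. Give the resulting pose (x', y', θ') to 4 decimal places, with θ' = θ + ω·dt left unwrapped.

θ' = -1.8326 + 0.25·2.0 = -1.3326
R = v/ω = -1.0/0.25 = -4.0000
x' = 3 + -4.0000·(sin -1.3326 − sin -1.8326) = 3.0234
y' = 3 − -4.0000·(cos -1.3326 − cos -1.8326) = 4.9791

(3.0234, 4.9791, -1.3326)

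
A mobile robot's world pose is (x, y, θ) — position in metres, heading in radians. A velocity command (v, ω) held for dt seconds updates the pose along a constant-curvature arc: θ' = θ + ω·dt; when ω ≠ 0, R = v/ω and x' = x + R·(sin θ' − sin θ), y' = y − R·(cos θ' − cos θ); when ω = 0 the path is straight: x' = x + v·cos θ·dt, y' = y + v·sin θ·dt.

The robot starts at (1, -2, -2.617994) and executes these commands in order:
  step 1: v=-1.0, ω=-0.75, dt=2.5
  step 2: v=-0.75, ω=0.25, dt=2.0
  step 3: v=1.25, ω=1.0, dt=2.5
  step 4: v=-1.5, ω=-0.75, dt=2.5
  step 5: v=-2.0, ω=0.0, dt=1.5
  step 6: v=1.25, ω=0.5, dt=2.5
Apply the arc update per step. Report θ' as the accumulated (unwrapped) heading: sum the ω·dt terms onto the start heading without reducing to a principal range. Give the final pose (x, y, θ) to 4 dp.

step 1: θ'=-4.4930 (R=1.3333) → pose (2.9680, -2.8645, -4.4930)
step 2: θ'=-3.9930 (R=-3.0000) → pose (3.6395, -4.1884, -3.9930)
step 3: θ'=-1.4930 (R=1.2500) → pose (1.4530, -5.1092, -1.4930)
step 4: θ'=-3.3680 (R=2.0000) → pose (3.8959, -3.0048, -3.3680)
step 5: θ'=-3.3680 (straight) → pose (6.8194, -3.6782, -3.3680)
step 6: θ'=-2.1180 (R=2.5000) → pose (4.1232, -4.8137, -2.1180)

(4.1232, -4.8137, -2.1180)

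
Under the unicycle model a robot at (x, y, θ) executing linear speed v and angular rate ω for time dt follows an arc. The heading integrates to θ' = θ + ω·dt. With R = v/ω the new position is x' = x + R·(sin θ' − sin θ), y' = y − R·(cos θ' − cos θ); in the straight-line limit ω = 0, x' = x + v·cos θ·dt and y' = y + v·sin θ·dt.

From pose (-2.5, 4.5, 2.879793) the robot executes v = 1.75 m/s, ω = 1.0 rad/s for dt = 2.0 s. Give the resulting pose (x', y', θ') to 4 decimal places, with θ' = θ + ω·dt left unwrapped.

θ' = 2.8798 + 1.0·2.0 = 4.8798
R = v/ω = 1.75/1.0 = 1.7500
x' = -2.5 + 1.7500·(sin 4.8798 − sin 2.8798) = -4.6785
y' = 4.5 − 1.7500·(cos 4.8798 − cos 2.8798) = 2.5180

(-4.6785, 2.5180, 4.8798)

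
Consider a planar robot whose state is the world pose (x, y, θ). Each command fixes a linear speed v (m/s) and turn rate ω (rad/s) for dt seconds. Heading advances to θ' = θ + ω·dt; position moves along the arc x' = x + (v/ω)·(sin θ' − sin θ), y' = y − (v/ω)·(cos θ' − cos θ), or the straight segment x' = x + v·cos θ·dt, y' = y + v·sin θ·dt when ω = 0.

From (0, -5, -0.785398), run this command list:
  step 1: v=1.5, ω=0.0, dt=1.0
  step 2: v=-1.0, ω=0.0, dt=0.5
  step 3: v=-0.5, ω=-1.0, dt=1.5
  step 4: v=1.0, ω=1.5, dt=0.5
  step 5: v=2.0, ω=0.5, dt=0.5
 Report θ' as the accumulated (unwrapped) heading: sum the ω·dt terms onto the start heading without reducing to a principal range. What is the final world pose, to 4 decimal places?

(0.6796, -6.4710, -1.2854)

step 1: θ'=-0.7854 (straight) → pose (1.0607, -6.0607, -0.7854)
step 2: θ'=-0.7854 (straight) → pose (0.7071, -5.7071, -0.7854)
step 3: θ'=-2.2854 (R=0.5000) → pose (0.6830, -5.0259, -2.2854)
step 4: θ'=-1.5354 (R=0.6667) → pose (0.5203, -5.4864, -1.5354)
step 5: θ'=-1.2854 (R=4.0000) → pose (0.6796, -6.4710, -1.2854)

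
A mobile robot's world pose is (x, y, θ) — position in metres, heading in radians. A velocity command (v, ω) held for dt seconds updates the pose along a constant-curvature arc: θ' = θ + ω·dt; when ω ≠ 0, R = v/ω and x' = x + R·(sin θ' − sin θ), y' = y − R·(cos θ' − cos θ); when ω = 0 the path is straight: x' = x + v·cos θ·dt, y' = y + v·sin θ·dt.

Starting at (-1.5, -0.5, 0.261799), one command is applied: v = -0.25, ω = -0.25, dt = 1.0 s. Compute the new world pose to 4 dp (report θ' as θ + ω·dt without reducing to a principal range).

θ' = 0.2618 + -0.25·1.0 = 0.0118
R = v/ω = -0.25/-0.25 = 1.0000
x' = -1.5 + 1.0000·(sin 0.0118 − sin 0.2618) = -1.7470
y' = -0.5 − 1.0000·(cos 0.0118 − cos 0.2618) = -0.5340

(-1.7470, -0.5340, 0.0118)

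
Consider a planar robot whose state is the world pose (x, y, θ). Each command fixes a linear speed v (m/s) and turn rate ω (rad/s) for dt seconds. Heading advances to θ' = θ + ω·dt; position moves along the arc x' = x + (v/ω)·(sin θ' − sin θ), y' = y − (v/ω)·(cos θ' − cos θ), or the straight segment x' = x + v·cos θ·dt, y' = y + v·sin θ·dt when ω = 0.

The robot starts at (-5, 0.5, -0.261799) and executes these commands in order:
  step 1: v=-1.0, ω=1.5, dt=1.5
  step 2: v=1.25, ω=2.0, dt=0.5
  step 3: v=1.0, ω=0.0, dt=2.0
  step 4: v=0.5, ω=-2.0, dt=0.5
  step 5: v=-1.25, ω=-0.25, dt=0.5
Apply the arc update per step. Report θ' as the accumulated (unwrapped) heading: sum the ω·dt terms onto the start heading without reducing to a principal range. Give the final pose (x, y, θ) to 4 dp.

(-8.2076, -0.1843, 1.8632)

step 1: θ'=1.9882 (R=-0.6667) → pose (-5.7820, -0.4142, 1.9882)
step 2: θ'=2.9882 (R=0.6250) → pose (-6.2578, -0.0499, 2.9882)
step 3: θ'=2.9882 (straight) → pose (-8.2343, 0.2557, 2.9882)
step 4: θ'=1.9882 (R=-0.2500) → pose (-8.4247, 0.4014, 1.9882)
step 5: θ'=1.8632 (R=5.0000) → pose (-8.2076, -0.1843, 1.8632)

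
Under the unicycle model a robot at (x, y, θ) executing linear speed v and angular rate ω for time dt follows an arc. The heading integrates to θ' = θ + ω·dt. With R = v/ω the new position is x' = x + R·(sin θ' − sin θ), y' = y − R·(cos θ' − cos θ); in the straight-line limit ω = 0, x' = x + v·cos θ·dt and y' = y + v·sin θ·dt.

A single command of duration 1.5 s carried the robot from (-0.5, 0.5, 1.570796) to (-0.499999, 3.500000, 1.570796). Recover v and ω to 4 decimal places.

Δθ = 1.570796 − 1.570796 = 0.000000
ω = Δθ/dt = 0.000000/1.5 = 0.0000
ω = 0 → v = (Δx·cos θ + Δy·sin θ)/dt = 2.0000

v = 2.0000, ω = 0.0000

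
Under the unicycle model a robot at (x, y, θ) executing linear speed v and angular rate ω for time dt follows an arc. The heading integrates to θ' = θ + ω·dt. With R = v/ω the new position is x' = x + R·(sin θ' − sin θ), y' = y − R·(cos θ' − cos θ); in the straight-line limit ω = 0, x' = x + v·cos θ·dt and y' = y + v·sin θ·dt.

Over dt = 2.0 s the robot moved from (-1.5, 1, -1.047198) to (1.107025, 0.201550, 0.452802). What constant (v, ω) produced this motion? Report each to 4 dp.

v = 1.5000, ω = 0.7500

Δθ = 0.452802 − -1.047198 = 1.500000
ω = Δθ/dt = 1.500000/2.0 = 0.7500
R = Δx/(sin θ' − sin θ) = 2.0000
v = R·ω = 2.0000·0.7500 = 1.5000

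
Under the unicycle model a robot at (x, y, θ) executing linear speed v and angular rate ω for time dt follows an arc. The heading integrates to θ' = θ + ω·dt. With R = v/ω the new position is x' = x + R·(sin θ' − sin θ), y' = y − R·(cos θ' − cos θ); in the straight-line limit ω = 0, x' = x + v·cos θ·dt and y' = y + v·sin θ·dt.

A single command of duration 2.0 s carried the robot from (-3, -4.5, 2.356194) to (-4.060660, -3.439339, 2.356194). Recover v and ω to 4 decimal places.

Δθ = 2.356194 − 2.356194 = 0.000000
ω = Δθ/dt = 0.000000/2.0 = 0.0000
ω = 0 → v = (Δx·cos θ + Δy·sin θ)/dt = 0.7500

v = 0.7500, ω = 0.0000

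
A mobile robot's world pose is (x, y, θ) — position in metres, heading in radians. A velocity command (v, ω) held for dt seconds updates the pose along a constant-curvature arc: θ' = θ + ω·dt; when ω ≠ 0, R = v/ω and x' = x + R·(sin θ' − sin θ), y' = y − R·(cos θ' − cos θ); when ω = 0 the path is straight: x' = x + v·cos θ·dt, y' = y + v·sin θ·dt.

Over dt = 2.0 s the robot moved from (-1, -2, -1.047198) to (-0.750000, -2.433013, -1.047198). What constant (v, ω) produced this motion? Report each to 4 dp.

v = 0.2500, ω = 0.0000

Δθ = -1.047198 − -1.047198 = 0.000000
ω = Δθ/dt = 0.000000/2.0 = 0.0000
ω = 0 → v = (Δx·cos θ + Δy·sin θ)/dt = 0.2500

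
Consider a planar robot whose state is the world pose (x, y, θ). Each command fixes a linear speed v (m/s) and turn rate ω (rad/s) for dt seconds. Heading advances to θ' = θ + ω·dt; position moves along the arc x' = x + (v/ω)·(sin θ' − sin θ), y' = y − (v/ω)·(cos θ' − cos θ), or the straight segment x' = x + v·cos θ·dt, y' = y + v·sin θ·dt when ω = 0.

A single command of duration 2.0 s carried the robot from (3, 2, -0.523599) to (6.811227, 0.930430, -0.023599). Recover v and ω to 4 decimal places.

Δθ = -0.023599 − -0.523599 = 0.500000
ω = Δθ/dt = 0.500000/2.0 = 0.2500
R = Δx/(sin θ' − sin θ) = 8.0000
v = R·ω = 8.0000·0.2500 = 2.0000

v = 2.0000, ω = 0.2500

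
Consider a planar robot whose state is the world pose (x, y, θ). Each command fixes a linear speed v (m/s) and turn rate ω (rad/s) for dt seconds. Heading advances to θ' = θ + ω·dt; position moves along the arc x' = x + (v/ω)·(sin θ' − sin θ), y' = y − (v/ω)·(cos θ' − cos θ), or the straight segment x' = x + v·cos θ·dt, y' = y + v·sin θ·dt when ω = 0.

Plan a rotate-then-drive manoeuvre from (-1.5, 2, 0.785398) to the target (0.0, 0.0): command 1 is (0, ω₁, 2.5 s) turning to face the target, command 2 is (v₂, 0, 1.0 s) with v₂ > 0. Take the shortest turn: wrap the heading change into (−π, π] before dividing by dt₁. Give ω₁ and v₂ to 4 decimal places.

heading to target = atan2(0−2, 0−-1.5) = -0.9273
Δθ = wrap(-0.9273 − 0.7854) = -1.7127; ω₁ = Δθ/dt₁ = -0.6851
distance = √((0−-1.5)² + (0−2)²) = 2.5000; v₂ = distance/dt₂ = 2.5000

ω₁ = -0.6851, v₂ = 2.5000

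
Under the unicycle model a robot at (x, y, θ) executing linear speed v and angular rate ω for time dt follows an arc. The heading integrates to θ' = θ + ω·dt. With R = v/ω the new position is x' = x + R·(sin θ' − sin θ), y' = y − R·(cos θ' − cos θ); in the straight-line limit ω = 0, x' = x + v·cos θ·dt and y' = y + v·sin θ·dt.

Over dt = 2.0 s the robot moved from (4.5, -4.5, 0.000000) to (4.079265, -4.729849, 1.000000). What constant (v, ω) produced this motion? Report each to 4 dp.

v = -0.2500, ω = 0.5000

Δθ = 1.000000 − 0.000000 = 1.000000
ω = Δθ/dt = 1.000000/2.0 = 0.5000
R = Δx/(sin θ' − sin θ) = -0.5000
v = R·ω = -0.5000·0.5000 = -0.2500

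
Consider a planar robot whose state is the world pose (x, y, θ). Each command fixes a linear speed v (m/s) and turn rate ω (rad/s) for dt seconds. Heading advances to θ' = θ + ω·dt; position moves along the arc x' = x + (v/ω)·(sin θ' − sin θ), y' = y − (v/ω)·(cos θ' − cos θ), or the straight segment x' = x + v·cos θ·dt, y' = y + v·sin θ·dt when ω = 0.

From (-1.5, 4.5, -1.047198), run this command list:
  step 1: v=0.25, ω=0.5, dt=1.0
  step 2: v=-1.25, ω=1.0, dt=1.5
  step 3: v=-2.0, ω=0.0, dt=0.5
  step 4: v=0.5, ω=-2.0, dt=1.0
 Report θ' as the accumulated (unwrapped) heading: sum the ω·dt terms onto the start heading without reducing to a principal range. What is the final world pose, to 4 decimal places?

(-3.1554, 3.1449, -1.0472)

step 1: θ'=-0.5472 (R=0.5000) → pose (-1.3271, 4.3230, -0.5472)
step 2: θ'=0.9528 (R=-1.2500) → pose (-2.9963, 3.9798, 0.9528)
step 3: θ'=0.9528 (straight) → pose (-3.5757, 3.1647, 0.9528)
step 4: θ'=-1.0472 (R=-0.2500) → pose (-3.1554, 3.1449, -1.0472)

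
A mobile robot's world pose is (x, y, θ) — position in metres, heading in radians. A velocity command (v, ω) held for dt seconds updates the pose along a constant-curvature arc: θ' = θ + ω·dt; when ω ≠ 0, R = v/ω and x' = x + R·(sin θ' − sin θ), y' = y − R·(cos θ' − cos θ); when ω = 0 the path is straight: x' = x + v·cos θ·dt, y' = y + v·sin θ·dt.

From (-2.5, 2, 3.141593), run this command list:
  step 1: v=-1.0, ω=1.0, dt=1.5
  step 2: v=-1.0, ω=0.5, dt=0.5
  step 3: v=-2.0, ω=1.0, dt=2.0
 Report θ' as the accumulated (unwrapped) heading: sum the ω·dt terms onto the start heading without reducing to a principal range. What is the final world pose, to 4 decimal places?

step 1: θ'=4.6416 (R=-1.0000) → pose (-1.5025, 2.9293, 4.6416)
step 2: θ'=4.8916 (R=-2.0000) → pose (-1.5295, 3.4272, 4.8916)
step 3: θ'=6.8916 (R=-2.0000) → pose (-4.6406, 4.7119, 6.8916)

(-4.6406, 4.7119, 6.8916)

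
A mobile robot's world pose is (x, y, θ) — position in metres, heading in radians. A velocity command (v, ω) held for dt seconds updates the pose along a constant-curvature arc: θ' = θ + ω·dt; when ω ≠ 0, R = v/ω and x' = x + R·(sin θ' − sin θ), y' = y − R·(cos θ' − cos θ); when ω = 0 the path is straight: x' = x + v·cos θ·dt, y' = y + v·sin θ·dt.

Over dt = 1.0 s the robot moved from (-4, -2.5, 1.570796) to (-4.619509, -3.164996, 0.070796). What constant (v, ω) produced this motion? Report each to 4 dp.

Δθ = 0.070796 − 1.570796 = -1.500000
ω = Δθ/dt = -1.500000/1.0 = -1.5000
R = −Δy/(cos θ' − cos θ) = 0.6667
v = R·ω = 0.6667·-1.5000 = -1.0000

v = -1.0000, ω = -1.5000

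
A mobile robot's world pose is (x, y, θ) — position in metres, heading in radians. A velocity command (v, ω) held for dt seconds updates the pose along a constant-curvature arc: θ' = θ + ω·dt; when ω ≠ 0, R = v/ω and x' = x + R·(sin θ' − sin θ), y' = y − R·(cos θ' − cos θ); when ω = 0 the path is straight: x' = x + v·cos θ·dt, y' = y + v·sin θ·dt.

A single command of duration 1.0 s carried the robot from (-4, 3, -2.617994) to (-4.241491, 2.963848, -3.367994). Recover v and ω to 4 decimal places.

Δθ = -3.367994 − -2.617994 = -0.750000
ω = Δθ/dt = -0.750000/1.0 = -0.7500
R = Δx/(sin θ' − sin θ) = -0.3333
v = R·ω = -0.3333·-0.7500 = 0.2500

v = 0.2500, ω = -0.7500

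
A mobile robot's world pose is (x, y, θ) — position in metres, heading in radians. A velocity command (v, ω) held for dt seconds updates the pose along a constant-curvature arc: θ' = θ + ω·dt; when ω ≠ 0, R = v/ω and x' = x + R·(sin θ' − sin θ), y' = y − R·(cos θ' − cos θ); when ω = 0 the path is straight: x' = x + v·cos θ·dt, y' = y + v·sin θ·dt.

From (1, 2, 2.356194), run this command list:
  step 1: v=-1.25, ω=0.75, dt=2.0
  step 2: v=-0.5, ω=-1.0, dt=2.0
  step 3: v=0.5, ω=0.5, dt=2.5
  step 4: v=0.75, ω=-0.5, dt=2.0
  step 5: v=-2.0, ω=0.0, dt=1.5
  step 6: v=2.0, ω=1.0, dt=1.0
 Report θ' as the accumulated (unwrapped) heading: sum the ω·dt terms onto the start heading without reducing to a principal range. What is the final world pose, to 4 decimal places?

(1.7982, 1.5325, 3.1062)

step 1: θ'=3.8562 (R=-1.6667) → pose (3.2707, 1.9196, 3.8562)
step 2: θ'=1.8562 (R=0.5000) → pose (4.0781, 1.6827, 1.8562)
step 3: θ'=3.1062 (R=1.0000) → pose (3.1540, 2.4005, 3.1062)
step 4: θ'=2.1062 (R=-1.5000) → pose (1.9170, 3.1343, 2.1062)
step 5: θ'=2.1062 (straight) → pose (3.4475, 0.5541, 2.1062)
step 6: θ'=3.1062 (R=2.0000) → pose (1.7982, 1.5325, 3.1062)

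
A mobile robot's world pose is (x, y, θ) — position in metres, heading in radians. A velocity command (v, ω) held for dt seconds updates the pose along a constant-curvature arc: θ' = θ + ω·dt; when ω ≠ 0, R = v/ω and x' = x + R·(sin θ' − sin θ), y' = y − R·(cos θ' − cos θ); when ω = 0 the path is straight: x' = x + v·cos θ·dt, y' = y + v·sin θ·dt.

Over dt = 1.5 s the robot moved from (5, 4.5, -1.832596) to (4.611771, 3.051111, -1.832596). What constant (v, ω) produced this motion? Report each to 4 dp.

v = 1.0000, ω = 0.0000

Δθ = -1.832596 − -1.832596 = 0.000000
ω = Δθ/dt = 0.000000/1.5 = 0.0000
ω = 0 → v = (Δx·cos θ + Δy·sin θ)/dt = 1.0000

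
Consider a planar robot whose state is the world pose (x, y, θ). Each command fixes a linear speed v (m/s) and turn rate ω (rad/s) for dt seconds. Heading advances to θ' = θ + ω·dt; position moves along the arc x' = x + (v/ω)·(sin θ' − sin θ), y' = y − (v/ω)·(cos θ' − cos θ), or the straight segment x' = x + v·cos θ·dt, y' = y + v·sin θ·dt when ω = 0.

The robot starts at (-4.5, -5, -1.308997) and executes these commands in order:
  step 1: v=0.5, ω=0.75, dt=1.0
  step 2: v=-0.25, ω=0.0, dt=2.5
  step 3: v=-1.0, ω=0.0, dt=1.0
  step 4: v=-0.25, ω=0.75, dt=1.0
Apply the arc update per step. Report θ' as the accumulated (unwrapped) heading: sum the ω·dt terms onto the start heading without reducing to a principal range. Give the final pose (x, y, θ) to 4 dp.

(-5.8273, -4.4862, 0.1910)

step 1: θ'=-0.5590 (R=0.6667) → pose (-4.2096, -5.3926, -0.5590)
step 2: θ'=-0.5590 (straight) → pose (-4.7395, -5.0612, -0.5590)
step 3: θ'=-0.5590 (straight) → pose (-5.5873, -4.5308, -0.5590)
step 4: θ'=0.1910 (R=-0.3333) → pose (-5.8273, -4.4862, 0.1910)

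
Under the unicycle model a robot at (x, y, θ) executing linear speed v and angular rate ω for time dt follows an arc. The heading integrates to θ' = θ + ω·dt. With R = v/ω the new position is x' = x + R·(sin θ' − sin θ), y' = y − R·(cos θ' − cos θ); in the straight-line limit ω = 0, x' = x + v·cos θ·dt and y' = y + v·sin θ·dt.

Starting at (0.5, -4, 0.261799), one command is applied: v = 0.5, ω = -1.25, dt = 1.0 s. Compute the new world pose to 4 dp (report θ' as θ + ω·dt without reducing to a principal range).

θ' = 0.2618 + -1.25·1.0 = -0.9882
R = v/ω = 0.5/-1.25 = -0.4000
x' = 0.5 + -0.4000·(sin -0.9882 − sin 0.2618) = 0.9375
y' = -4 − -0.4000·(cos -0.9882 − cos 0.2618) = -4.1663

(0.9375, -4.1663, -0.9882)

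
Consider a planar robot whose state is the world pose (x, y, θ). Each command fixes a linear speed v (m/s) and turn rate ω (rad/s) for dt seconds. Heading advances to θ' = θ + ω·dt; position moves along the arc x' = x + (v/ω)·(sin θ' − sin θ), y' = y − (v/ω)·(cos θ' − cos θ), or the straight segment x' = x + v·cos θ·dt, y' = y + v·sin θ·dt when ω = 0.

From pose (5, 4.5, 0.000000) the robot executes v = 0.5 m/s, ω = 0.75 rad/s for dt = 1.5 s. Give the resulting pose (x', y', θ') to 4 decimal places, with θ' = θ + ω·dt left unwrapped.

(5.6015, 4.8792, 1.1250)

θ' = 0.0000 + 0.75·1.5 = 1.1250
R = v/ω = 0.5/0.75 = 0.6667
x' = 5 + 0.6667·(sin 1.1250 − sin 0.0000) = 5.6015
y' = 4.5 − 0.6667·(cos 1.1250 − cos 0.0000) = 4.8792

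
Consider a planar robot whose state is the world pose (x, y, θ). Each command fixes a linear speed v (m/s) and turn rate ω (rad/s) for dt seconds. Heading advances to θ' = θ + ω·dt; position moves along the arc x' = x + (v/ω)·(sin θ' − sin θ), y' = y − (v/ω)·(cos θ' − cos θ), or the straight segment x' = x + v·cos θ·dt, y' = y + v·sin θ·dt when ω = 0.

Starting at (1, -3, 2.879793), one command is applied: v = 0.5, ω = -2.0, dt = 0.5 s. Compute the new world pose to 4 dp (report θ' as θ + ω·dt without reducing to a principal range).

θ' = 2.8798 + -2.0·0.5 = 1.8798
R = v/ω = 0.5/-2.0 = -0.2500
x' = 1 + -0.2500·(sin 1.8798 − sin 2.8798) = 0.8265
y' = -3 − -0.2500·(cos 1.8798 − cos 2.8798) = -2.8345

(0.8265, -2.8345, 1.8798)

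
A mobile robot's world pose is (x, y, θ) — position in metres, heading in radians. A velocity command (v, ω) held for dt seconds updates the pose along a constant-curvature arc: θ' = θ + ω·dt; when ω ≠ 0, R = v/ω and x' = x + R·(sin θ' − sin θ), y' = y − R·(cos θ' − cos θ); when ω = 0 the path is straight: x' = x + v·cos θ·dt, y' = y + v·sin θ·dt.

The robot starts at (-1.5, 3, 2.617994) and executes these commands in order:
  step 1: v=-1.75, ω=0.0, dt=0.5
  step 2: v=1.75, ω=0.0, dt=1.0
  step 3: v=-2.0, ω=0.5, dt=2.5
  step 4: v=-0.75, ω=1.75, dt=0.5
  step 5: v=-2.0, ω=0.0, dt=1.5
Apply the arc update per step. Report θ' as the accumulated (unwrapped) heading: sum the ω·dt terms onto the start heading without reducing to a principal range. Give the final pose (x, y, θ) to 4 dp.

step 1: θ'=2.6180 (straight) → pose (-0.7422, 2.5625, 2.6180)
step 2: θ'=2.6180 (straight) → pose (-2.2578, 3.4375, 2.6180)
step 3: θ'=3.8680 (R=-4.0000) → pose (2.3990, 3.9113, 3.8680)
step 4: θ'=4.7430 (R=-0.4286) → pose (2.5427, 4.2448, 4.7430)
step 5: θ'=4.7430 (straight) → pose (2.4509, 7.2434, 4.7430)

(2.4509, 7.2434, 4.7430)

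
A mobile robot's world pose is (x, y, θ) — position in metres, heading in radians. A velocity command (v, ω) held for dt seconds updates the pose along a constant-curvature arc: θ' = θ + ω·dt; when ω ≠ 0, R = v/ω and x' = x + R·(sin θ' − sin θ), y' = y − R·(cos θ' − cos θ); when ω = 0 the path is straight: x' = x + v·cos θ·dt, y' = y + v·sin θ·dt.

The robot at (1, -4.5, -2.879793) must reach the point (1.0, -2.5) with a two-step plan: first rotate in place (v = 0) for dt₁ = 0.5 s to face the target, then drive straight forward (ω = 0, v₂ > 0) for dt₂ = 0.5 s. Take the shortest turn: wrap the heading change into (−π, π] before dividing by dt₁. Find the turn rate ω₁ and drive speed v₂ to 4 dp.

ω₁ = -3.6652, v₂ = 4.0000

heading to target = atan2(-2.5−-4.5, 1−1) = 1.5708
Δθ = wrap(1.5708 − -2.8798) = -1.8326; ω₁ = Δθ/dt₁ = -3.6652
distance = √((1−1)² + (-2.5−-4.5)²) = 2.0000; v₂ = distance/dt₂ = 4.0000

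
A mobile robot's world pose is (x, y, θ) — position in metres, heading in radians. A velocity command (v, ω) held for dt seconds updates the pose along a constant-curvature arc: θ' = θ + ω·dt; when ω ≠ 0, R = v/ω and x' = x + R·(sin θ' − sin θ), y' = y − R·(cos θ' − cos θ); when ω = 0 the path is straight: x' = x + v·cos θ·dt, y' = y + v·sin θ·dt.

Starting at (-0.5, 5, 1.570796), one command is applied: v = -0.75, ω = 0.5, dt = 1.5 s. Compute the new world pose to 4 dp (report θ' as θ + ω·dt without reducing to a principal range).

θ' = 1.5708 + 0.5·1.5 = 2.3208
R = v/ω = -0.75/0.5 = -1.5000
x' = -0.5 + -1.5000·(sin 2.3208 − sin 1.5708) = -0.0975
y' = 5 − -1.5000·(cos 2.3208 − cos 1.5708) = 3.9775

(-0.0975, 3.9775, 2.3208)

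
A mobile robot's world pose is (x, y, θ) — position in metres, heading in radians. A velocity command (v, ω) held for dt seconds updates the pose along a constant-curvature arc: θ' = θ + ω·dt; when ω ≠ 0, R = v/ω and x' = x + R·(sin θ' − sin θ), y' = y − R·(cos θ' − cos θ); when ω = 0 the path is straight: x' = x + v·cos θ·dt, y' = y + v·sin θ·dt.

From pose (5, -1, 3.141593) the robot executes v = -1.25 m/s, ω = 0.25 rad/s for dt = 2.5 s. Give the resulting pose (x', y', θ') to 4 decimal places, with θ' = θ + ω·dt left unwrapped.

θ' = 3.1416 + 0.25·2.5 = 3.7666
R = v/ω = -1.25/0.25 = -5.0000
x' = 5 + -5.0000·(sin 3.7666 − sin 3.1416) = 7.9255
y' = -1 − -5.0000·(cos 3.7666 − cos 3.1416) = -0.0548

(7.9255, -0.0548, 3.7666)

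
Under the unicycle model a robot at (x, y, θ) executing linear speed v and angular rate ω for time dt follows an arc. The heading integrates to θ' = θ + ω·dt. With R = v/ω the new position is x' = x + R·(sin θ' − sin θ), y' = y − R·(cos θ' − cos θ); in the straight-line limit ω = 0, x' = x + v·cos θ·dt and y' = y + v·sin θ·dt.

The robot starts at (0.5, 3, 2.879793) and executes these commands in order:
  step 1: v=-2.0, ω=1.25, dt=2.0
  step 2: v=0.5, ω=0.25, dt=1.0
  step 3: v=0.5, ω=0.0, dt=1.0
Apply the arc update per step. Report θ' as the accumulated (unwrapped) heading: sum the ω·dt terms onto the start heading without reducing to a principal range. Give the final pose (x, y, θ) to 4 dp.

(2.9229, 4.8817, 5.6298)

step 1: θ'=5.3798 (R=-1.6000) → pose (2.1708, 5.5358, 5.3798)
step 2: θ'=5.6298 (R=2.0000) → pose (2.5259, 5.1856, 5.6298)
step 3: θ'=5.6298 (straight) → pose (2.9229, 4.8817, 5.6298)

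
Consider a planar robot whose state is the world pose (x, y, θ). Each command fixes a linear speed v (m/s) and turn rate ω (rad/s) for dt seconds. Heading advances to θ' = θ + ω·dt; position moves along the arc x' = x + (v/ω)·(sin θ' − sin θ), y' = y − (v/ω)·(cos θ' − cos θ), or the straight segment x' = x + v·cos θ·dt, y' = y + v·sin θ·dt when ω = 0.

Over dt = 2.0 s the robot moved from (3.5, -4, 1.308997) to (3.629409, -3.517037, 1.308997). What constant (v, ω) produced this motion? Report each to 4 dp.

Δθ = 1.308997 − 1.308997 = 0.000000
ω = Δθ/dt = 0.000000/2.0 = 0.0000
ω = 0 → v = (Δx·cos θ + Δy·sin θ)/dt = 0.2500

v = 0.2500, ω = 0.0000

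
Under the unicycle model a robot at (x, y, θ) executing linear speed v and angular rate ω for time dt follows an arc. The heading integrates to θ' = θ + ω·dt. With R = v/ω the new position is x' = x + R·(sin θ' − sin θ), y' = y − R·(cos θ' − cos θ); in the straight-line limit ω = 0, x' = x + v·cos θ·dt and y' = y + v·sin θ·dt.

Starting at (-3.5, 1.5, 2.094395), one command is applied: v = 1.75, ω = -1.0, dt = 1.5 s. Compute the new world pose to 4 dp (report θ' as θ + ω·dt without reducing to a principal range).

θ' = 2.0944 + -1.0·1.5 = 0.5944
R = v/ω = 1.75/-1.0 = -1.7500
x' = -3.5 + -1.7500·(sin 0.5944 − sin 2.0944) = -2.9645
y' = 1.5 − -1.7500·(cos 0.5944 − cos 2.0944) = 3.8249

(-2.9645, 3.8249, 0.5944)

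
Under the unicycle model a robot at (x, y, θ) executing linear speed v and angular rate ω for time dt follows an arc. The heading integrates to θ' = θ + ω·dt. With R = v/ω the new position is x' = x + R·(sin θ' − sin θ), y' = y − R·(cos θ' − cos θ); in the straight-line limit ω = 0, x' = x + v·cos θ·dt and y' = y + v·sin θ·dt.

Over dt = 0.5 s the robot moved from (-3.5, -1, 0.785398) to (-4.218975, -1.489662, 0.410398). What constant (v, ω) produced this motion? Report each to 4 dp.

Δθ = 0.410398 − 0.785398 = -0.375000
ω = Δθ/dt = -0.375000/0.5 = -0.7500
R = Δx/(sin θ' − sin θ) = 2.3333
v = R·ω = 2.3333·-0.7500 = -1.7500

v = -1.7500, ω = -0.7500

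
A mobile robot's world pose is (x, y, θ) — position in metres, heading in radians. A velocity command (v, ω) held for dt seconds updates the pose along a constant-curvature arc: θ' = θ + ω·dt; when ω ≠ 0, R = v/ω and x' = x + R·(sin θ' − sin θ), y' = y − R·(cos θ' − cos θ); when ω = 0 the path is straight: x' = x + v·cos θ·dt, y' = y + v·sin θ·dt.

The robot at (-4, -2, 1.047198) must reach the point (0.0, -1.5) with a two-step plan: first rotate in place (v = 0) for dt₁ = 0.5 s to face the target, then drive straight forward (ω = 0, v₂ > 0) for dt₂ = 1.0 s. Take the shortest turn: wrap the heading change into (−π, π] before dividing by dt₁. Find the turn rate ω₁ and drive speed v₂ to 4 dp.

heading to target = atan2(-1.5−-2, 0−-4) = 0.1244
Δθ = wrap(0.1244 − 1.0472) = -0.9228; ω₁ = Δθ/dt₁ = -1.8457
distance = √((0−-4)² + (-1.5−-2)²) = 4.0311; v₂ = distance/dt₂ = 4.0311

ω₁ = -1.8457, v₂ = 4.0311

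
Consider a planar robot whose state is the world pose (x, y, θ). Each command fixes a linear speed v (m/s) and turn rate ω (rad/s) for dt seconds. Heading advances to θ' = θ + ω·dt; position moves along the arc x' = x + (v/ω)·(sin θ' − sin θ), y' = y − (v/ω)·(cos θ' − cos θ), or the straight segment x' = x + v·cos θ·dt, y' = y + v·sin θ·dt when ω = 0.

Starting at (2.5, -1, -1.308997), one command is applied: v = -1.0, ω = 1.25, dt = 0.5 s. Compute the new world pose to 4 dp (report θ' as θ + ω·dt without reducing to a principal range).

(2.2328, -0.5870, -0.6840)

θ' = -1.3090 + 1.25·0.5 = -0.6840
R = v/ω = -1.0/1.25 = -0.8000
x' = 2.5 + -0.8000·(sin -0.6840 − sin -1.3090) = 2.2328
y' = -1 − -0.8000·(cos -0.6840 − cos -1.3090) = -0.5870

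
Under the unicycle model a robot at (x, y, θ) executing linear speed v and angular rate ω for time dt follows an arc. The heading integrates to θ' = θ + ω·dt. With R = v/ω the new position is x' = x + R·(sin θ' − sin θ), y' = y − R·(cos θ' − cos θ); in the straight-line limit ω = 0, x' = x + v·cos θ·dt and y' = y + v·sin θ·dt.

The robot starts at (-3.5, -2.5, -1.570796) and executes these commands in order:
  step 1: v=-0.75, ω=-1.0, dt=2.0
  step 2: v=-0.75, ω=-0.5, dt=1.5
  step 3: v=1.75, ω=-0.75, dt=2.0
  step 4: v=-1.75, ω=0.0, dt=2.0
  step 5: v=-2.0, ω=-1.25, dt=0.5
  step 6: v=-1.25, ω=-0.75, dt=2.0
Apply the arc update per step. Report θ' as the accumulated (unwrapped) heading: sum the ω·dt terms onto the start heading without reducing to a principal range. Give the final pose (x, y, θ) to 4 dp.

step 1: θ'=-3.5708 (R=0.7500) → pose (-2.4379, -1.8180, -3.5708)
step 2: θ'=-4.3208 (R=1.5000) → pose (-1.6757, -2.6095, -4.3208)
step 3: θ'=-5.8208 (R=-2.3333) → pose (-0.5598, 0.3694, -5.8208)
step 4: θ'=-5.8208 (straight) → pose (-3.6923, -1.1919, -5.8208)
step 5: θ'=-6.4458 (R=1.6000) → pose (-4.6651, -1.3388, -6.4458)
step 6: θ'=-7.9458 (R=1.6667) → pose (-6.0549, 0.4586, -7.9458)

(-6.0549, 0.4586, -7.9458)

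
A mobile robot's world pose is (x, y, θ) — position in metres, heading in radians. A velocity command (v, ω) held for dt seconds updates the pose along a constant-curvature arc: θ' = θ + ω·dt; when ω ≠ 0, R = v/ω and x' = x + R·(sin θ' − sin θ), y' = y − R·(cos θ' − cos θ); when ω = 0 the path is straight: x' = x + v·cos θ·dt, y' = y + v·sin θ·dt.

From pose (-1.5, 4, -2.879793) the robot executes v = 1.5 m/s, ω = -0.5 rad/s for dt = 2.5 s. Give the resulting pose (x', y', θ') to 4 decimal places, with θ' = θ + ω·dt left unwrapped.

(-4.7816, 5.2472, -4.1298)

θ' = -2.8798 + -0.5·2.5 = -4.1298
R = v/ω = 1.5/-0.5 = -3.0000
x' = -1.5 + -3.0000·(sin -4.1298 − sin -2.8798) = -4.7816
y' = 4 − -3.0000·(cos -4.1298 − cos -2.8798) = 5.2472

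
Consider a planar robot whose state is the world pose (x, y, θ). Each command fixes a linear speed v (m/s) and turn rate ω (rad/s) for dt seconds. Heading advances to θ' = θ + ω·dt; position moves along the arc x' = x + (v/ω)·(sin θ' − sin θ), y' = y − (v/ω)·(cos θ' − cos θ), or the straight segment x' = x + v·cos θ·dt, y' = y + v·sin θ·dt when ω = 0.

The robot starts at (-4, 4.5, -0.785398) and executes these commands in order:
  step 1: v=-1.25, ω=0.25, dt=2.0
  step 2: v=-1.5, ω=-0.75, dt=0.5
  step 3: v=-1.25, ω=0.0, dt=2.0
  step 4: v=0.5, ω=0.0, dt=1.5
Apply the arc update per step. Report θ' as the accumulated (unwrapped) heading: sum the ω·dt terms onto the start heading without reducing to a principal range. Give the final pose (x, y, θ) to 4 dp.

(-8.1737, 7.1753, -0.6604)

step 1: θ'=-0.2854 (R=-5.0000) → pose (-6.1278, 5.7622, -0.2854)
step 2: θ'=-0.6604 (R=2.0000) → pose (-6.7916, 6.1018, -0.6604)
step 3: θ'=-0.6604 (straight) → pose (-8.7660, 7.6354, -0.6604)
step 4: θ'=-0.6604 (straight) → pose (-8.1737, 7.1753, -0.6604)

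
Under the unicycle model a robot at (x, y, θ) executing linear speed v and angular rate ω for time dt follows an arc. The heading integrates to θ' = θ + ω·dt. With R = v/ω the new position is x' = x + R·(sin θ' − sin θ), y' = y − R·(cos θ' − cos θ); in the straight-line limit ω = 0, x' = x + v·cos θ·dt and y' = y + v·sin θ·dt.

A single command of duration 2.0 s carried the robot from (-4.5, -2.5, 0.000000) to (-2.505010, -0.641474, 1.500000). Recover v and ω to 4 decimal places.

Δθ = 1.500000 − 0.000000 = 1.500000
ω = Δθ/dt = 1.500000/2.0 = 0.7500
R = Δx/(sin θ' − sin θ) = 2.0000
v = R·ω = 2.0000·0.7500 = 1.5000

v = 1.5000, ω = 0.7500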